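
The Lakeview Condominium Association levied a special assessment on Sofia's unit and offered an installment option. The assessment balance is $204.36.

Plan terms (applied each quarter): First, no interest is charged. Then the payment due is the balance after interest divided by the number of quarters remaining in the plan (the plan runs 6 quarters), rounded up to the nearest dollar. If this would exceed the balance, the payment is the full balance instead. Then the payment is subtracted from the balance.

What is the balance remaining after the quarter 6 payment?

Quarter 1: $204.36 − $35.00 → $169.36
Quarter 2: $169.36 − $34.00 → $135.36
Quarter 3: $135.36 − $34.00 → $101.36
Quarter 4: $101.36 − $34.00 → $67.36
Quarter 5: $67.36 − $34.00 → $33.36
Quarter 6: $33.36 − $33.36 → $0.00

$0.00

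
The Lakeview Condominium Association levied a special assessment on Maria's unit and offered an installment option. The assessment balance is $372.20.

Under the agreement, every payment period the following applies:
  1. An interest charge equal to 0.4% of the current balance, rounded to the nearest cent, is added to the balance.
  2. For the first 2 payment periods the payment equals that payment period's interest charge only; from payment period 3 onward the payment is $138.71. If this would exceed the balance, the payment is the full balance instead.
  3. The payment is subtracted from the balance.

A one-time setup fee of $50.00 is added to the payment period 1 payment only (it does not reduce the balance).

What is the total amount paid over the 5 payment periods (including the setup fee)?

Payment period 1: opening $372.20; interest $1.49 → $373.69; payment $1.49 (+ $50.00 fee); balance $372.20
Payment period 2: opening $372.20; interest $1.49 → $373.69; payment $1.49; balance $372.20
Payment period 3: opening $372.20; interest $1.49 → $373.69; payment $138.71; balance $234.98
Payment period 4: opening $234.98; interest $0.94 → $235.92; payment $138.71; balance $97.21
Payment period 5: opening $97.21; interest $0.39 → $97.60; payment $97.60; balance $0.00
Total paid: $428.00

$428.00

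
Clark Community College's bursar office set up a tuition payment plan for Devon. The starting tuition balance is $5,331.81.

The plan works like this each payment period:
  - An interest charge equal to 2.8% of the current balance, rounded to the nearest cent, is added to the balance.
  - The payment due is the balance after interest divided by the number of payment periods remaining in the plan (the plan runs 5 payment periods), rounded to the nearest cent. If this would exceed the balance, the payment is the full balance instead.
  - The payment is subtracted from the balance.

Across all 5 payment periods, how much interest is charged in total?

$464.95

# | Opening | Interest | Payment | End bal
1 | $5,331.81 | $149.29 | $1,096.22 | $4,384.88
2 | $4,384.88 | $122.78 | $1,126.92 | $3,380.74
3 | $3,380.74 | $94.66 | $1,158.47 | $2,316.93
4 | $2,316.93 | $64.87 | $1,190.90 | $1,190.90
5 | $1,190.90 | $33.35 | $1,224.25 | $0.00
Total interest: $149.29 + $122.78 + $94.66 + $64.87 + $33.35 = $464.95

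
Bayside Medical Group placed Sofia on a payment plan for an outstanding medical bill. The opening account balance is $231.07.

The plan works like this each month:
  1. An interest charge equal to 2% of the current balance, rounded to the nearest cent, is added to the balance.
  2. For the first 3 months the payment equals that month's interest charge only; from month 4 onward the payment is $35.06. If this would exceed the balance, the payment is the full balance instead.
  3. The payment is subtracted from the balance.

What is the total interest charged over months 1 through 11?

# | Opening | Interest | Payment | End bal
1 | $231.07 | $4.62 | $4.62 | $231.07
2 | $231.07 | $4.62 | $4.62 | $231.07
3 | $231.07 | $4.62 | $4.62 | $231.07
4 | $231.07 | $4.62 | $35.06 | $200.63
5 | $200.63 | $4.01 | $35.06 | $169.58
6 | $169.58 | $3.39 | $35.06 | $137.91
7 | $137.91 | $2.76 | $35.06 | $105.61
8 | $105.61 | $2.11 | $35.06 | $72.66
9 | $72.66 | $1.45 | $35.06 | $39.05
10 | $39.05 | $0.78 | $35.06 | $4.77
11 | $4.77 | $0.10 | $4.87 | $0.00
Total interest: $4.62 + $4.62 + $4.62 + $4.62 + $4.01 + $3.39 + $2.76 + $2.11 + $1.45 + $0.78 + $0.10 = $33.08

$33.08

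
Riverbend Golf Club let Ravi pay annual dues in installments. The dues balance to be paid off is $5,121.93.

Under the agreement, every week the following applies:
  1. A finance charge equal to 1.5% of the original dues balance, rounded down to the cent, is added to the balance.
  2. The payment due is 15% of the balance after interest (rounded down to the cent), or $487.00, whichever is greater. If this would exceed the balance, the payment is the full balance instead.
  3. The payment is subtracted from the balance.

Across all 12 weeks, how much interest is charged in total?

# | Opening | Interest | Payment | End bal
1 | $5,121.93 | $76.82 | $779.81 | $4,418.94
2 | $4,418.94 | $76.82 | $674.36 | $3,821.40
3 | $3,821.40 | $76.82 | $584.73 | $3,313.49
4 | $3,313.49 | $76.82 | $508.54 | $2,881.77
5 | $2,881.77 | $76.82 | $487.00 | $2,471.59
6 | $2,471.59 | $76.82 | $487.00 | $2,061.41
7 | $2,061.41 | $76.82 | $487.00 | $1,651.23
8 | $1,651.23 | $76.82 | $487.00 | $1,241.05
9 | $1,241.05 | $76.82 | $487.00 | $830.87
10 | $830.87 | $76.82 | $487.00 | $420.69
11 | $420.69 | $76.82 | $487.00 | $10.51
12 | $10.51 | $76.82 | $87.33 | $0.00
Total interest: $76.82 + $76.82 + $76.82 + $76.82 + $76.82 + $76.82 + $76.82 + $76.82 + $76.82 + $76.82 + $76.82 + $76.82 = $921.84

$921.84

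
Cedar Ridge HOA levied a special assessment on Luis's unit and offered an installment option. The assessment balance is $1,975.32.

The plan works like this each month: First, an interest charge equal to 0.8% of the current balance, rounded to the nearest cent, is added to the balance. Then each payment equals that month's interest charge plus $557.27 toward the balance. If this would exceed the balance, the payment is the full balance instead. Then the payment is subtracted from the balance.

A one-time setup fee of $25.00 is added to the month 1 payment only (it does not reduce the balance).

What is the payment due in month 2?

$568.61

Month 1: opening $1,975.32; interest $15.80 → $1,991.12; payment $573.07 (+ $25.00 fee); balance $1,418.05
Month 2: opening $1,418.05; interest $11.34 → $1,429.39; payment $568.61; balance $860.78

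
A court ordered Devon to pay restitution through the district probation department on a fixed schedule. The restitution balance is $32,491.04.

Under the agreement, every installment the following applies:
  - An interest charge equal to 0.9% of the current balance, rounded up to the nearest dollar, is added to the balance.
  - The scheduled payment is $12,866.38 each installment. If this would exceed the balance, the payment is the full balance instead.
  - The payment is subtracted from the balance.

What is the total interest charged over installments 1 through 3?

Installment 1: opening $32,491.04; interest $293.00 → $32,784.04; payment $12,866.38; balance $19,917.66
Installment 2: opening $19,917.66; interest $180.00 → $20,097.66; payment $12,866.38; balance $7,231.28
Installment 3: opening $7,231.28; interest $66.00 → $7,297.28; payment $7,297.28; balance $0.00
Total interest: $293.00 + $180.00 + $66.00 = $539.00

$539.00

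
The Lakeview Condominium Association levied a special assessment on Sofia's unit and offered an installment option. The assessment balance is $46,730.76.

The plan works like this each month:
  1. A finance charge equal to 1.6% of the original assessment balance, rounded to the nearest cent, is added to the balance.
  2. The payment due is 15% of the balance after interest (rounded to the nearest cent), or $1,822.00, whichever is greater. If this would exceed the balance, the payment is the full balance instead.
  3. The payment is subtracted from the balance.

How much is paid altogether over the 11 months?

$43,607.38

Month 1: opening $46,730.76; interest $747.69 → $47,478.45; payment $7,121.77; balance $40,356.68
Month 2: opening $40,356.68; interest $747.69 → $41,104.37; payment $6,165.66; balance $34,938.71
Month 3: opening $34,938.71; interest $747.69 → $35,686.40; payment $5,352.96; balance $30,333.44
Month 4: opening $30,333.44; interest $747.69 → $31,081.13; payment $4,662.17; balance $26,418.96
Month 5: opening $26,418.96; interest $747.69 → $27,166.65; payment $4,075.00; balance $23,091.65
Month 6: opening $23,091.65; interest $747.69 → $23,839.34; payment $3,575.90; balance $20,263.44
Month 7: opening $20,263.44; interest $747.69 → $21,011.13; payment $3,151.67; balance $17,859.46
Month 8: opening $17,859.46; interest $747.69 → $18,607.15; payment $2,791.07; balance $15,816.08
Month 9: opening $15,816.08; interest $747.69 → $16,563.77; payment $2,484.57; balance $14,079.20
Month 10: opening $14,079.20; interest $747.69 → $14,826.89; payment $2,224.03; balance $12,602.86
Month 11: opening $12,602.86; interest $747.69 → $13,350.55; payment $2,002.58; balance $11,347.97
Total paid: $43,607.38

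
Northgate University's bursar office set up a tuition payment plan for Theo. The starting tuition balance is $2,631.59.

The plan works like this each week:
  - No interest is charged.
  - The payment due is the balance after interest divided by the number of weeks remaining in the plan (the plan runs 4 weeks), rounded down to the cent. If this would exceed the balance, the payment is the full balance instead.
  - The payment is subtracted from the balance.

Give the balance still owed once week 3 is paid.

$657.90

Week 1: $2,631.59 − $657.89 → $1,973.70
Week 2: $1,973.70 − $657.90 → $1,315.80
Week 3: $1,315.80 − $657.90 → $657.90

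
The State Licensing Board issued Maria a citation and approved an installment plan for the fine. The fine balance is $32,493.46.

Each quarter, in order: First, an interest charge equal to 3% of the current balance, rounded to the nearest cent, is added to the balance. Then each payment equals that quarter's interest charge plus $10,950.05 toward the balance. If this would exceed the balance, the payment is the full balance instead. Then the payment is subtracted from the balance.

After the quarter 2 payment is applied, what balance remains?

Quarter 1: opening $32,493.46; interest $974.80 → $33,468.26; payment $11,924.85; balance $21,543.41
Quarter 2: opening $21,543.41; interest $646.30 → $22,189.71; payment $11,596.35; balance $10,593.36

$10,593.36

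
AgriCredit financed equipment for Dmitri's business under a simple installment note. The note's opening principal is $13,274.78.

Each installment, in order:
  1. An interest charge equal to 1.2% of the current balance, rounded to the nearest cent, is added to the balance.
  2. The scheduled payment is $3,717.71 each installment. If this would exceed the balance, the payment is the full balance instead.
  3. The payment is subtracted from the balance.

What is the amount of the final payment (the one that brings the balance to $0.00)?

# | Opening | Interest | Payment | End bal
1 | $13,274.78 | $159.30 | $3,717.71 | $9,716.37
2 | $9,716.37 | $116.60 | $3,717.71 | $6,115.26
3 | $6,115.26 | $73.38 | $3,717.71 | $2,470.93
4 | $2,470.93 | $29.65 | $2,500.58 | $0.00

$2,500.58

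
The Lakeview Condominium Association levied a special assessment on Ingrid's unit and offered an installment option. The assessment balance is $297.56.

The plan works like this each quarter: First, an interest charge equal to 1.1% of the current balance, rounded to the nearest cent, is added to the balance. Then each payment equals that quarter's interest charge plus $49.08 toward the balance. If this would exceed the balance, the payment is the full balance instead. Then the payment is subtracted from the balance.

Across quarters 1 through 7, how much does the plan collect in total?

# | Opening | Interest | Payment | End bal
1 | $297.56 | $3.27 | $52.35 | $248.48
2 | $248.48 | $2.73 | $51.81 | $199.40
3 | $199.40 | $2.19 | $51.27 | $150.32
4 | $150.32 | $1.65 | $50.73 | $101.24
5 | $101.24 | $1.11 | $50.19 | $52.16
6 | $52.16 | $0.57 | $49.65 | $3.08
7 | $3.08 | $0.03 | $3.11 | $0.00
Total paid: $309.11

$309.11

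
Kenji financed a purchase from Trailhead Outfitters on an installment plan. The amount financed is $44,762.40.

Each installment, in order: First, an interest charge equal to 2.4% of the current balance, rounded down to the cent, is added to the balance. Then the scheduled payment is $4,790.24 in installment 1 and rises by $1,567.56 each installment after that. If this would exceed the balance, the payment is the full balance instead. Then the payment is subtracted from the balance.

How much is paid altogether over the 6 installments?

# | Opening | Interest | Payment | End bal
1 | $44,762.40 | $1,074.29 | $4,790.24 | $41,046.45
2 | $41,046.45 | $985.11 | $6,357.80 | $35,673.76
3 | $35,673.76 | $856.17 | $7,925.36 | $28,604.57
4 | $28,604.57 | $686.50 | $9,492.92 | $19,798.15
5 | $19,798.15 | $475.15 | $11,060.48 | $9,212.82
6 | $9,212.82 | $221.10 | $9,433.92 | $0.00
Total paid: $49,060.72

$49,060.72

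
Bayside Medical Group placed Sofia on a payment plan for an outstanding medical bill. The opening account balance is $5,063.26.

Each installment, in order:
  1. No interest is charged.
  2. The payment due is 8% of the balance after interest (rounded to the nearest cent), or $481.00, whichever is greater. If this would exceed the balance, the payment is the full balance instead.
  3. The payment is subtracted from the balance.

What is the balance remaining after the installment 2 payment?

# | Opening | Payment | End bal
1 | $5,063.26 | $481.00 | $4,582.26
2 | $4,582.26 | $481.00 | $4,101.26

$4,101.26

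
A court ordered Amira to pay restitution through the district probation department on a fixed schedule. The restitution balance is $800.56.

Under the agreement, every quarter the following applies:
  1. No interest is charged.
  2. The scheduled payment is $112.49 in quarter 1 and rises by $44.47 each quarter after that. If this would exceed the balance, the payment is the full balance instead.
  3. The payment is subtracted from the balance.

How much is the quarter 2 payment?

$156.96

Quarter 1: opening $800.56; payment $112.49; balance $688.07
Quarter 2: opening $688.07; payment $156.96; balance $531.11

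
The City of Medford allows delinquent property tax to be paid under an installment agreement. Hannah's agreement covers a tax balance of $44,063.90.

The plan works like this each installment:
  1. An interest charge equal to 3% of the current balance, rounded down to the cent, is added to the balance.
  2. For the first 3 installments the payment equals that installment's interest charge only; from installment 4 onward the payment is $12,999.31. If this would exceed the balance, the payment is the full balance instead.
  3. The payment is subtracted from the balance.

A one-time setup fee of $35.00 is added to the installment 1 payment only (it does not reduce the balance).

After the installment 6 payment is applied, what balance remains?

$7,970.23

# | Opening | Interest | Payment | Fee | End bal
1 | $44,063.90 | $1,321.91 | $1,321.91 | $35.00 | $44,063.90
2 | $44,063.90 | $1,321.91 | $1,321.91 | — | $44,063.90
3 | $44,063.90 | $1,321.91 | $1,321.91 | — | $44,063.90
4 | $44,063.90 | $1,321.91 | $12,999.31 | — | $32,386.50
5 | $32,386.50 | $971.59 | $12,999.31 | — | $20,358.78
6 | $20,358.78 | $610.76 | $12,999.31 | — | $7,970.23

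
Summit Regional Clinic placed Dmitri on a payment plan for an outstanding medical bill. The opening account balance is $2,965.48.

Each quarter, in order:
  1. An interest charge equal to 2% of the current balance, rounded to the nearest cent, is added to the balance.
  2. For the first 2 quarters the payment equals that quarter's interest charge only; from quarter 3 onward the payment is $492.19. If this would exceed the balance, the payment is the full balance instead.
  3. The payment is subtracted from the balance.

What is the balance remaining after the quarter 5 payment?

Quarter 1: opening $2,965.48; interest $59.31 → $3,024.79; payment $59.31; balance $2,965.48
Quarter 2: opening $2,965.48; interest $59.31 → $3,024.79; payment $59.31; balance $2,965.48
Quarter 3: opening $2,965.48; interest $59.31 → $3,024.79; payment $492.19; balance $2,532.60
Quarter 4: opening $2,532.60; interest $50.65 → $2,583.25; payment $492.19; balance $2,091.06
Quarter 5: opening $2,091.06; interest $41.82 → $2,132.88; payment $492.19; balance $1,640.69

$1,640.69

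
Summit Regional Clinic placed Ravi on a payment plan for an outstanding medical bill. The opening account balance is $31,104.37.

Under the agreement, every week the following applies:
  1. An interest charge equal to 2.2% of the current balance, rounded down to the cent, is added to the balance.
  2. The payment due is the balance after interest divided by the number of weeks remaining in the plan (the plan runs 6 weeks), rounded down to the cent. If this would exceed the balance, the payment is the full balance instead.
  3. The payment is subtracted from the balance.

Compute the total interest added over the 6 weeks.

Week 1: $31,104.37 +$684.29 interest = $31,788.66; pay $5,298.11 → $26,490.55
Week 2: $26,490.55 +$582.79 interest = $27,073.34; pay $5,414.66 → $21,658.68
Week 3: $21,658.68 +$476.49 interest = $22,135.17; pay $5,533.79 → $16,601.38
Week 4: $16,601.38 +$365.23 interest = $16,966.61; pay $5,655.53 → $11,311.08
Week 5: $11,311.08 +$248.84 interest = $11,559.92; pay $5,779.96 → $5,779.96
Week 6: $5,779.96 +$127.15 interest = $5,907.11; pay $5,907.11 → $0.00
Total interest: $684.29 + $582.79 + $476.49 + $365.23 + $248.84 + $127.15 = $2,484.79

$2,484.79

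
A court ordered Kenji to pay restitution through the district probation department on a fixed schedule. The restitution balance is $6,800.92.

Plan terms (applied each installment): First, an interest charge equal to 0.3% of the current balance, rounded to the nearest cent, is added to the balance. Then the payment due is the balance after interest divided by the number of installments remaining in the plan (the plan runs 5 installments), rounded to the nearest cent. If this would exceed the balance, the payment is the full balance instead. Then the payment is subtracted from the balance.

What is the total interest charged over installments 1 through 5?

$61.45

Installment 1: opening $6,800.92; interest $20.40 → $6,821.32; payment $1,364.26; balance $5,457.06
Installment 2: opening $5,457.06; interest $16.37 → $5,473.43; payment $1,368.36; balance $4,105.07
Installment 3: opening $4,105.07; interest $12.32 → $4,117.39; payment $1,372.46; balance $2,744.93
Installment 4: opening $2,744.93; interest $8.23 → $2,753.16; payment $1,376.58; balance $1,376.58
Installment 5: opening $1,376.58; interest $4.13 → $1,380.71; payment $1,380.71; balance $0.00
Total interest: $20.40 + $16.37 + $12.32 + $8.23 + $4.13 = $61.45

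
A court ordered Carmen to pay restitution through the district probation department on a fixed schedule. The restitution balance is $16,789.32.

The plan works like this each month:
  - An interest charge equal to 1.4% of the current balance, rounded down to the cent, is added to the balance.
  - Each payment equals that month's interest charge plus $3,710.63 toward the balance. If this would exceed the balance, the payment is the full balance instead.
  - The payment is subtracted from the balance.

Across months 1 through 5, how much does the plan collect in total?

$17,445.07

Month 1: opening $16,789.32; interest $235.05 → $17,024.37; payment $3,945.68; balance $13,078.69
Month 2: opening $13,078.69; interest $183.10 → $13,261.79; payment $3,893.73; balance $9,368.06
Month 3: opening $9,368.06; interest $131.15 → $9,499.21; payment $3,841.78; balance $5,657.43
Month 4: opening $5,657.43; interest $79.20 → $5,736.63; payment $3,789.83; balance $1,946.80
Month 5: opening $1,946.80; interest $27.25 → $1,974.05; payment $1,974.05; balance $0.00
Total paid: $17,445.07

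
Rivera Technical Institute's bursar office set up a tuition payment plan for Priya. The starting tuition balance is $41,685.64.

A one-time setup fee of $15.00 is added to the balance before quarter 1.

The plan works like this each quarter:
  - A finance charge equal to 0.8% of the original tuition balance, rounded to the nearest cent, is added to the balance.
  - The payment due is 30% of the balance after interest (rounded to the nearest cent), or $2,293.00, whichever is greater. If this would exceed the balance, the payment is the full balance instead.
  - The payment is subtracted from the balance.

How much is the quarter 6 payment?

$2,396.84

# | Opening | Interest | Payment | End bal
1 | $41,700.64 | $333.49 | $12,610.24 | $29,423.89
2 | $29,423.89 | $333.49 | $8,927.21 | $20,830.17
3 | $20,830.17 | $333.49 | $6,349.10 | $14,814.56
4 | $14,814.56 | $333.49 | $4,544.42 | $10,603.63
5 | $10,603.63 | $333.49 | $3,281.14 | $7,655.98
6 | $7,655.98 | $333.49 | $2,396.84 | $5,592.63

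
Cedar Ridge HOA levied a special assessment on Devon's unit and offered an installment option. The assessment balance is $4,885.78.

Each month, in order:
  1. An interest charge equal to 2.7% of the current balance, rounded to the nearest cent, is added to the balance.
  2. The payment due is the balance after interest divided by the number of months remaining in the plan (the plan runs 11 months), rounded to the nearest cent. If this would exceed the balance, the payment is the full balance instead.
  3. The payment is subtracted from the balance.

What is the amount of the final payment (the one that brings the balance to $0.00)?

# | Opening | Interest | Payment | End bal
1 | $4,885.78 | $131.92 | $456.15 | $4,561.55
2 | $4,561.55 | $123.16 | $468.47 | $4,216.24
3 | $4,216.24 | $113.84 | $481.12 | $3,848.96
4 | $3,848.96 | $103.92 | $494.11 | $3,458.77
5 | $3,458.77 | $93.39 | $507.45 | $3,044.71
6 | $3,044.71 | $82.21 | $521.15 | $2,605.77
7 | $2,605.77 | $70.36 | $535.23 | $2,140.90
8 | $2,140.90 | $57.80 | $549.68 | $1,649.02
9 | $1,649.02 | $44.52 | $564.51 | $1,129.03
10 | $1,129.03 | $30.48 | $579.76 | $579.75
11 | $579.75 | $15.65 | $595.40 | $0.00

$595.40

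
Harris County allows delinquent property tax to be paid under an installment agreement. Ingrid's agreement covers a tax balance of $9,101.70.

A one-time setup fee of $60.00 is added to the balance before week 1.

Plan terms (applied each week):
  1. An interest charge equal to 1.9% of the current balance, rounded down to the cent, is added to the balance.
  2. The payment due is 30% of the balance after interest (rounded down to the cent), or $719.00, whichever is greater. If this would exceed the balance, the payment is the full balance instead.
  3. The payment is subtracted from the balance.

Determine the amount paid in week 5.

$725.03

Week 1: $9,161.70 +$174.07 interest = $9,335.77; pay $2,800.73 → $6,535.04
Week 2: $6,535.04 +$124.16 interest = $6,659.20; pay $1,997.76 → $4,661.44
Week 3: $4,661.44 +$88.56 interest = $4,750.00; pay $1,425.00 → $3,325.00
Week 4: $3,325.00 +$63.17 interest = $3,388.17; pay $1,016.45 → $2,371.72
Week 5: $2,371.72 +$45.06 interest = $2,416.78; pay $725.03 → $1,691.75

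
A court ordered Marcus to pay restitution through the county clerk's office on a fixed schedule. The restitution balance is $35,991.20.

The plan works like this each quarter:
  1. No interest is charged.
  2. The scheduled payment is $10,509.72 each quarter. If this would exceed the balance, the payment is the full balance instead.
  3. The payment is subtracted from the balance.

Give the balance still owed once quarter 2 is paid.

# | Opening | Payment | End bal
1 | $35,991.20 | $10,509.72 | $25,481.48
2 | $25,481.48 | $10,509.72 | $14,971.76

$14,971.76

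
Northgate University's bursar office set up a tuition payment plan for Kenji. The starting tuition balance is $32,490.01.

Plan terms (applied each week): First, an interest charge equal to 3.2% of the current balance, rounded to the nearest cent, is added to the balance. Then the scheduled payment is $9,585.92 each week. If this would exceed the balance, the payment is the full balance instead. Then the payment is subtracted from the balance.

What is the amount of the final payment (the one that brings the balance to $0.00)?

$6,214.81

Week 1: $32,490.01 +$1,039.68 interest = $33,529.69; pay $9,585.92 → $23,943.77
Week 2: $23,943.77 +$766.20 interest = $24,709.97; pay $9,585.92 → $15,124.05
Week 3: $15,124.05 +$483.97 interest = $15,608.02; pay $9,585.92 → $6,022.10
Week 4: $6,022.10 +$192.71 interest = $6,214.81; pay $6,214.81 → $0.00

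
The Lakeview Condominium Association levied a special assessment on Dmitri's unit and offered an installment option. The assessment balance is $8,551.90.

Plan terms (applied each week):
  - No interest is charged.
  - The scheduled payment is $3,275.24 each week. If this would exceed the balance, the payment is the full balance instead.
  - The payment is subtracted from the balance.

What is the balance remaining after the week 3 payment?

# | Opening | Payment | End bal
1 | $8,551.90 | $3,275.24 | $5,276.66
2 | $5,276.66 | $3,275.24 | $2,001.42
3 | $2,001.42 | $2,001.42 | $0.00

$0.00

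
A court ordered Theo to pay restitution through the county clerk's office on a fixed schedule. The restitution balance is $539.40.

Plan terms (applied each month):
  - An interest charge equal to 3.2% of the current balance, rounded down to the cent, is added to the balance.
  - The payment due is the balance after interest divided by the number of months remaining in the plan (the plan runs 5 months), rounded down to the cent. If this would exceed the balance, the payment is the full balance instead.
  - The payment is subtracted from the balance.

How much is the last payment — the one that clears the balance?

Month 1: $539.40 +$17.26 interest = $556.66; pay $111.33 → $445.33
Month 2: $445.33 +$14.25 interest = $459.58; pay $114.89 → $344.69
Month 3: $344.69 +$11.03 interest = $355.72; pay $118.57 → $237.15
Month 4: $237.15 +$7.58 interest = $244.73; pay $122.36 → $122.37
Month 5: $122.37 +$3.91 interest = $126.28; pay $126.28 → $0.00

$126.28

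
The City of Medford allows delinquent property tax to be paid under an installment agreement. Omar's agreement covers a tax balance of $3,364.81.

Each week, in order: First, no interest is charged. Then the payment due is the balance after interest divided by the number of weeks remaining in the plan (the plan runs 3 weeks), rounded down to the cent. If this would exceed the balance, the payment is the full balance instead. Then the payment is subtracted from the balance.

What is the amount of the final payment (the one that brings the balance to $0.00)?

$1,121.61

Week 1: $3,364.81 − $1,121.60 → $2,243.21
Week 2: $2,243.21 − $1,121.60 → $1,121.61
Week 3: $1,121.61 − $1,121.61 → $0.00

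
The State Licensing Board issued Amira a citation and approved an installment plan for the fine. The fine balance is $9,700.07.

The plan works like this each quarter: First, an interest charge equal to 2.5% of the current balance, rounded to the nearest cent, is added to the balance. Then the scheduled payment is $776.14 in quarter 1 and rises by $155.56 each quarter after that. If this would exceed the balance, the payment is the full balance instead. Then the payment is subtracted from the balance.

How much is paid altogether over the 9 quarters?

$11,033.98

# | Opening | Interest | Payment | End bal
1 | $9,700.07 | $242.50 | $776.14 | $9,166.43
2 | $9,166.43 | $229.16 | $931.70 | $8,463.89
3 | $8,463.89 | $211.60 | $1,087.26 | $7,588.23
4 | $7,588.23 | $189.71 | $1,242.82 | $6,535.12
5 | $6,535.12 | $163.38 | $1,398.38 | $5,300.12
6 | $5,300.12 | $132.50 | $1,553.94 | $3,878.68
7 | $3,878.68 | $96.97 | $1,709.50 | $2,266.15
8 | $2,266.15 | $56.65 | $1,865.06 | $457.74
9 | $457.74 | $11.44 | $469.18 | $0.00
Total paid: $11,033.98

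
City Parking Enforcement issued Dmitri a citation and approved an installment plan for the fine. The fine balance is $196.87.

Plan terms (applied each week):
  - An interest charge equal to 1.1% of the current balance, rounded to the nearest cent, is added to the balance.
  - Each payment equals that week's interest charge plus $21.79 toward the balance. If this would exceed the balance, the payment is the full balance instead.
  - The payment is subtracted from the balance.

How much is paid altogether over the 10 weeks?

$207.77

Week 1: opening $196.87; interest $2.17 → $199.04; payment $23.96; balance $175.08
Week 2: opening $175.08; interest $1.93 → $177.01; payment $23.72; balance $153.29
Week 3: opening $153.29; interest $1.69 → $154.98; payment $23.48; balance $131.50
Week 4: opening $131.50; interest $1.45 → $132.95; payment $23.24; balance $109.71
Week 5: opening $109.71; interest $1.21 → $110.92; payment $23.00; balance $87.92
Week 6: opening $87.92; interest $0.97 → $88.89; payment $22.76; balance $66.13
Week 7: opening $66.13; interest $0.73 → $66.86; payment $22.52; balance $44.34
Week 8: opening $44.34; interest $0.49 → $44.83; payment $22.28; balance $22.55
Week 9: opening $22.55; interest $0.25 → $22.80; payment $22.04; balance $0.76
Week 10: opening $0.76; interest $0.01 → $0.77; payment $0.77; balance $0.00
Total paid: $207.77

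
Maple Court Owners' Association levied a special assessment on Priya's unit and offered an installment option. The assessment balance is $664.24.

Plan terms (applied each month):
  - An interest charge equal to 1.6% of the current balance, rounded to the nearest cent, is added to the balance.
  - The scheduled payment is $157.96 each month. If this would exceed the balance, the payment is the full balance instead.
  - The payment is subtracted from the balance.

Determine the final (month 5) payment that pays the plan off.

$61.59

Month 1: opening $664.24; interest $10.63 → $674.87; payment $157.96; balance $516.91
Month 2: opening $516.91; interest $8.27 → $525.18; payment $157.96; balance $367.22
Month 3: opening $367.22; interest $5.88 → $373.10; payment $157.96; balance $215.14
Month 4: opening $215.14; interest $3.44 → $218.58; payment $157.96; balance $60.62
Month 5: opening $60.62; interest $0.97 → $61.59; payment $61.59; balance $0.00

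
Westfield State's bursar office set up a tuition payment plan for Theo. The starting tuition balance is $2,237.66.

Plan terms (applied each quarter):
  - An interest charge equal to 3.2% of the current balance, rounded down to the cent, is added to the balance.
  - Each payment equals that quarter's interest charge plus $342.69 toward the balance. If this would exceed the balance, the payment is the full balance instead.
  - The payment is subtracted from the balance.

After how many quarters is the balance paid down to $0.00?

7

Quarter 1: opening $2,237.66; interest $71.60 → $2,309.26; payment $414.29; balance $1,894.97
Quarter 2: opening $1,894.97; interest $60.63 → $1,955.60; payment $403.32; balance $1,552.28
Quarter 3: opening $1,552.28; interest $49.67 → $1,601.95; payment $392.36; balance $1,209.59
Quarter 4: opening $1,209.59; interest $38.70 → $1,248.29; payment $381.39; balance $866.90
Quarter 5: opening $866.90; interest $27.74 → $894.64; payment $370.43; balance $524.21
Quarter 6: opening $524.21; interest $16.77 → $540.98; payment $359.46; balance $181.52
Quarter 7: opening $181.52; interest $5.80 → $187.32; payment $187.32; balance $0.00
Balance reaches $0.00 in quarter 7.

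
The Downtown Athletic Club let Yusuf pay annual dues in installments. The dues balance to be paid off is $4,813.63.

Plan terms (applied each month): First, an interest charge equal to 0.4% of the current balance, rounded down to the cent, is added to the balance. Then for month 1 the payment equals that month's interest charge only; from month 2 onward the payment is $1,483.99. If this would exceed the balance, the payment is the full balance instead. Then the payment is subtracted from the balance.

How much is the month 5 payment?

# | Opening | Interest | Payment | End bal
1 | $4,813.63 | $19.25 | $19.25 | $4,813.63
2 | $4,813.63 | $19.25 | $1,483.99 | $3,348.89
3 | $3,348.89 | $13.39 | $1,483.99 | $1,878.29
4 | $1,878.29 | $7.51 | $1,483.99 | $401.81
5 | $401.81 | $1.60 | $403.41 | $0.00

$403.41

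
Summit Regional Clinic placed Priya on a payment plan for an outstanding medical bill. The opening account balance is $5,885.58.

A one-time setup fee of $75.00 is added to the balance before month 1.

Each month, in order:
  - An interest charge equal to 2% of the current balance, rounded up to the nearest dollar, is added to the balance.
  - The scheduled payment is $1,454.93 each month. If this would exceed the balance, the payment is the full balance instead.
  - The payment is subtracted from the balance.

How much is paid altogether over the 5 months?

Month 1: opening $5,960.58; interest $120.00 → $6,080.58; payment $1,454.93; balance $4,625.65
Month 2: opening $4,625.65; interest $93.00 → $4,718.65; payment $1,454.93; balance $3,263.72
Month 3: opening $3,263.72; interest $66.00 → $3,329.72; payment $1,454.93; balance $1,874.79
Month 4: opening $1,874.79; interest $38.00 → $1,912.79; payment $1,454.93; balance $457.86
Month 5: opening $457.86; interest $10.00 → $467.86; payment $467.86; balance $0.00
Total paid: $6,287.58

$6,287.58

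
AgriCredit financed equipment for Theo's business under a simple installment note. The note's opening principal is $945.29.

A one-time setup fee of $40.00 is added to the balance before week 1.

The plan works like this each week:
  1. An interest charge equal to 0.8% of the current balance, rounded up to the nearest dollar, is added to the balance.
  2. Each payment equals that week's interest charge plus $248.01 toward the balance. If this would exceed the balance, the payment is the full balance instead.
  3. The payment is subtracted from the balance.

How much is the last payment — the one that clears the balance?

$243.26

Week 1: opening $985.29; interest $8.00 → $993.29; payment $256.01; balance $737.28
Week 2: opening $737.28; interest $6.00 → $743.28; payment $254.01; balance $489.27
Week 3: opening $489.27; interest $4.00 → $493.27; payment $252.01; balance $241.26
Week 4: opening $241.26; interest $2.00 → $243.26; payment $243.26; balance $0.00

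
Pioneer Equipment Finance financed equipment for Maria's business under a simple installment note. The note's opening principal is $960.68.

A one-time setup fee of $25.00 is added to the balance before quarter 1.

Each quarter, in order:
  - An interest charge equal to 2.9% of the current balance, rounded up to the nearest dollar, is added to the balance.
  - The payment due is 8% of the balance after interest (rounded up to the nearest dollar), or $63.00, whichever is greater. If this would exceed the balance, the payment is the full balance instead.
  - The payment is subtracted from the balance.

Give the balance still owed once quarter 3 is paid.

Quarter 1: $985.68 +$29.00 interest = $1,014.68; pay $82.00 → $932.68
Quarter 2: $932.68 +$28.00 interest = $960.68; pay $77.00 → $883.68
Quarter 3: $883.68 +$26.00 interest = $909.68; pay $73.00 → $836.68

$836.68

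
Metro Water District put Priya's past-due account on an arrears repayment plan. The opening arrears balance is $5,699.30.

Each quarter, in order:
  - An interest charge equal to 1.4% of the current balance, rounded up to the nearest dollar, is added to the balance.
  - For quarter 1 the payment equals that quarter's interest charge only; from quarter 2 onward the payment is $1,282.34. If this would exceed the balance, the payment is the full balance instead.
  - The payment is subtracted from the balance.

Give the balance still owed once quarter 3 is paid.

# | Opening | Interest | Payment | End bal
1 | $5,699.30 | $80.00 | $80.00 | $5,699.30
2 | $5,699.30 | $80.00 | $1,282.34 | $4,496.96
3 | $4,496.96 | $63.00 | $1,282.34 | $3,277.62

$3,277.62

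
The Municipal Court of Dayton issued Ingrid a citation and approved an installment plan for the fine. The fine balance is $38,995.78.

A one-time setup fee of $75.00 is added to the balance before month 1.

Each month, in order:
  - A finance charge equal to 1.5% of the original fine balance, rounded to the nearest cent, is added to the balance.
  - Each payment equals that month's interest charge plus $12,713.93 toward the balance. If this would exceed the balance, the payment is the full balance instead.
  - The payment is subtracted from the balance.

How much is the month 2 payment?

$13,298.87

# | Opening | Interest | Payment | End bal
1 | $39,070.78 | $584.94 | $13,298.87 | $26,356.85
2 | $26,356.85 | $584.94 | $13,298.87 | $13,642.92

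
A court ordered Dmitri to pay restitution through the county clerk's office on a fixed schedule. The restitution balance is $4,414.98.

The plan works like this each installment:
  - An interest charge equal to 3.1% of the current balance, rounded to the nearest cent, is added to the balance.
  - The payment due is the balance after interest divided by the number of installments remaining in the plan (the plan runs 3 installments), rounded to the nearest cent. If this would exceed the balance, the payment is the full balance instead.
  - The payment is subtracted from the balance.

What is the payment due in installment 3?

$1,612.80

Installment 1: opening $4,414.98; interest $136.86 → $4,551.84; payment $1,517.28; balance $3,034.56
Installment 2: opening $3,034.56; interest $94.07 → $3,128.63; payment $1,564.32; balance $1,564.31
Installment 3: opening $1,564.31; interest $48.49 → $1,612.80; payment $1,612.80; balance $0.00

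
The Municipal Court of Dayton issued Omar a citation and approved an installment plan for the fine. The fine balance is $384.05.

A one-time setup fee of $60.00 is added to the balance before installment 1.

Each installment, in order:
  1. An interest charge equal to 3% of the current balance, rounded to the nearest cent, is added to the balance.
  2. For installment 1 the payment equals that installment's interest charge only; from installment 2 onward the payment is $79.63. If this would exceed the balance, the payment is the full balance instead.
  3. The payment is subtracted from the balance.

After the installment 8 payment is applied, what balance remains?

Installment 1: $444.05 +$13.32 interest = $457.37; pay $13.32 → $444.05
Installment 2: $444.05 +$13.32 interest = $457.37; pay $79.63 → $377.74
Installment 3: $377.74 +$11.33 interest = $389.07; pay $79.63 → $309.44
Installment 4: $309.44 +$9.28 interest = $318.72; pay $79.63 → $239.09
Installment 5: $239.09 +$7.17 interest = $246.26; pay $79.63 → $166.63
Installment 6: $166.63 +$5.00 interest = $171.63; pay $79.63 → $92.00
Installment 7: $92.00 +$2.76 interest = $94.76; pay $79.63 → $15.13
Installment 8: $15.13 +$0.45 interest = $15.58; pay $15.58 → $0.00

$0.00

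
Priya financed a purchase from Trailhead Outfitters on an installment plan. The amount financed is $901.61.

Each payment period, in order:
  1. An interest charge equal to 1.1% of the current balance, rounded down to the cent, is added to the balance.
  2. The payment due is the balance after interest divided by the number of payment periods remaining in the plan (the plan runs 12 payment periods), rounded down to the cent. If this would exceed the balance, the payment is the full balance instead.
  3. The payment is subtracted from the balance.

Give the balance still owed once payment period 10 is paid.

$167.64

# | Opening | Interest | Payment | End bal
1 | $901.61 | $9.91 | $75.96 | $835.56
2 | $835.56 | $9.19 | $76.79 | $767.96
3 | $767.96 | $8.44 | $77.64 | $698.76
4 | $698.76 | $7.68 | $78.49 | $627.95
5 | $627.95 | $6.90 | $79.35 | $555.50
6 | $555.50 | $6.11 | $80.23 | $481.38
7 | $481.38 | $5.29 | $81.11 | $405.56
8 | $405.56 | $4.46 | $82.00 | $328.02
9 | $328.02 | $3.60 | $82.90 | $248.72
10 | $248.72 | $2.73 | $83.81 | $167.64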